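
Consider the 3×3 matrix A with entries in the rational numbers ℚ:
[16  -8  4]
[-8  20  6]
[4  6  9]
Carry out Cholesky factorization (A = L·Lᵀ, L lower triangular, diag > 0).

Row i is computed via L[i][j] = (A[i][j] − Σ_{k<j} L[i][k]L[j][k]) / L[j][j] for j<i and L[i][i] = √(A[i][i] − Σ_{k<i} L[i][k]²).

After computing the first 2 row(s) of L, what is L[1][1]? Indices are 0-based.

Step 1: L[0][0] = √(16) = 4.
  L[1][0] = (-8) / L[0][0] = -2.
Step 2: L[1][1] = √(16) = 4.

L[1][1] = 4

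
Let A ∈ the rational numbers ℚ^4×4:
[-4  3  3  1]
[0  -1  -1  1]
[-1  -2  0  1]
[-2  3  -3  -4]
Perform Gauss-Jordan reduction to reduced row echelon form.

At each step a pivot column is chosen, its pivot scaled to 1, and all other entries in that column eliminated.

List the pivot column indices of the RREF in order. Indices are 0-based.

pivot(0,0)=-4: scale R0 → (1, -3/4, -3/4, -1/4)
  clear (2,0): R2 −= (-1)R0 → (0, -11/4, -3/4, 3/4)
  clear (3,0): R3 −= (-2)R0 → (0, 3/2, -9/2, -9/2)
pivot(1,1)=-1: scale R1 → (0, 1, 1, -1)
  clear (0,1): R0 −= (-3/4)R1 → (1, 0, 0, -1)
  clear (2,1): R2 −= (-11/4)R1 → (0, 0, 2, -2)
  clear (3,1): R3 −= (3/2)R1 → (0, 0, -6, -3)
pivot(2,2)=2: scale R2 → (0, 0, 1, -1)
  clear (1,2): R1 −= (1)R2 → (0, 1, 0, 0)
  clear (3,2): R3 −= (-6)R2 → (0, 0, 0, -9)
pivot(3,3)=-9: scale R3 → (0, 0, 0, 1)
  clear (0,3): R0 −= (-1)R3 → (1, 0, 0, 0)
  clear (2,3): R2 −= (-1)R3 → (0, 0, 1, 0)

pivot columns: 0, 1, 2, 3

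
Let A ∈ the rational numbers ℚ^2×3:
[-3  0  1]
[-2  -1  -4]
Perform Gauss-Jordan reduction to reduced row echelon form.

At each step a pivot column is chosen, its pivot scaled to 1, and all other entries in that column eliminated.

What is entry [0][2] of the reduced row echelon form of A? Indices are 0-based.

step 1: normalize row 0 (÷-3) = (1, 0, -1/3)
  row 1: subtract -2×row0 = (0, -1, -14/3)
step 2: normalize row 1 (÷-1) = (0, 1, 14/3)

M[0][2] = -1/3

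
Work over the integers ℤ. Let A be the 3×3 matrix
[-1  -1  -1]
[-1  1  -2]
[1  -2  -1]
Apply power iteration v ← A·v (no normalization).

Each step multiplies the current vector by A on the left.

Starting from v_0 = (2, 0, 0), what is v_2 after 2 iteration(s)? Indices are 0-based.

v_2 = (2, -4, 0)

v_0 = (2, 0, 0).
v_1 = A·v_0 = (-2, -2, 2).
v_2 = A·v_1 = (2, -4, 0).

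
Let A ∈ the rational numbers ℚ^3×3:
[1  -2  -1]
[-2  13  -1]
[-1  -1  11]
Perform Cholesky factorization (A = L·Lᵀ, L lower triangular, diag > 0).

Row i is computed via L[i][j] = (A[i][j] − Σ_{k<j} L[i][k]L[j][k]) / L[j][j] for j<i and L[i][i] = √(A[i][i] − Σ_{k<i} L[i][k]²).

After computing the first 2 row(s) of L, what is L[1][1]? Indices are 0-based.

L[1][1] = 3

Step 1: L[0][0] = √(1) = 1.
  L[1][0] = (-2) / L[0][0] = -2.
Step 2: L[1][1] = √(9) = 3.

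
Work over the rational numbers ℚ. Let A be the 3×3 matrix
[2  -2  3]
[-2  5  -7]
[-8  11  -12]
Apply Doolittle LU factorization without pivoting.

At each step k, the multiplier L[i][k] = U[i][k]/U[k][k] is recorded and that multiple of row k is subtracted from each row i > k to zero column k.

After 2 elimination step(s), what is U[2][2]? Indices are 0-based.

Step 1: pivot at (0,0) is 2.
  row1 ← row1 − (-1)·row0  ⇒  L[1][0]=-1, U row1=(0, 3, -4)
  row2 ← row2 − (-4)·row0  ⇒  L[2][0]=-4, U row2=(0, 3, 0)
Step 2: pivot at (1,1) is 3.
  row2 ← row2 − (1)·row1  ⇒  L[2][1]=1, U row2=(0, 0, 4)

U[2][2] = 4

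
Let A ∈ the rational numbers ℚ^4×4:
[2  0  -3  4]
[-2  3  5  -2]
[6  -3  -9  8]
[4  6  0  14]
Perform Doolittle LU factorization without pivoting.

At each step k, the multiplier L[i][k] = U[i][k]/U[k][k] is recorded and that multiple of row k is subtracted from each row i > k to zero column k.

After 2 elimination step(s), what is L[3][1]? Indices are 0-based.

[col 0] pivot 2
  R1 -= -1*R0 → (0, 3, 2, 2)  (L[1][0] := -1)
  R2 -= 3*R0 → (0, -3, 0, -4)  (L[2][0] := 3)
  R3 -= 2*R0 → (0, 6, 6, 6)  (L[3][0] := 2)
[col 1] pivot 3
  R2 -= -1*R1 → (0, 0, 2, -2)  (L[2][1] := -1)
  R3 -= 2*R1 → (0, 0, 2, 2)  (L[3][1] := 2)

L[3][1] = 2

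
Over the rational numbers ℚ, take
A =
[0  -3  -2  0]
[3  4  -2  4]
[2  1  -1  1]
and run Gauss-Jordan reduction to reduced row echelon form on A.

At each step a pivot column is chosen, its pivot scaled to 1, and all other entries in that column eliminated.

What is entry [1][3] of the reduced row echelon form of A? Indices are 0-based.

M[1][3] = 10/13

[1] R0 <-> R1
[1] R0 /= 3  ⇒  (1, 4/3, -2/3, 4/3)
     R2 -= 2·R0  ⇒  (0, -5/3, 1/3, -5/3)
[2] R1 /= -3  ⇒  (0, 1, 2/3, 0)
     R0 -= 4/3·R1  ⇒  (1, 0, -14/9, 4/3)
     R2 -= -5/3·R1  ⇒  (0, 0, 13/9, -5/3)
[3] R2 /= 13/9  ⇒  (0, 0, 1, -15/13)
     R0 -= -14/9·R2  ⇒  (1, 0, 0, -6/13)
     R1 -= 2/3·R2  ⇒  (0, 1, 0, 10/13)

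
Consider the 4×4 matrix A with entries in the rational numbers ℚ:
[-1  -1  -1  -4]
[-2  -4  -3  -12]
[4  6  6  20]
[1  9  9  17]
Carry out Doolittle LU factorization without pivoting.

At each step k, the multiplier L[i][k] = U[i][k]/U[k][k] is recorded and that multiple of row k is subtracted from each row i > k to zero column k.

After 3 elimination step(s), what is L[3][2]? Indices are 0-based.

Step 1: pivot at (0,0) is -1.
  row1 ← row1 − (2)·row0  ⇒  L[1][0]=2, U row1=(0, -2, -1, -4)
  row2 ← row2 − (-4)·row0  ⇒  L[2][0]=-4, U row2=(0, 2, 2, 4)
  row3 ← row3 − (-1)·row0  ⇒  L[3][0]=-1, U row3=(0, 8, 8, 13)
Step 2: pivot at (1,1) is -2.
  row2 ← row2 − (-1)·row1  ⇒  L[2][1]=-1, U row2=(0, 0, 1, 0)
  row3 ← row3 − (-4)·row1  ⇒  L[3][1]=-4, U row3=(0, 0, 4, -3)
Step 3: pivot at (2,2) is 1.
  row3 ← row3 − (4)·row2  ⇒  L[3][2]=4, U row3=(0, 0, 0, -3)

L[3][2] = 4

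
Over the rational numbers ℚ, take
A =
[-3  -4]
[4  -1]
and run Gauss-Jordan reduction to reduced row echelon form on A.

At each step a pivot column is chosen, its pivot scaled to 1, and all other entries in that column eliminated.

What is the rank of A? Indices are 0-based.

rank = 2

pivot(0,0)=-3: scale R0 → (1, 4/3)
  clear (1,0): R1 −= (4)R0 → (0, -19/3)
pivot(1,1)=-19/3: scale R1 → (0, 1)
  clear (0,1): R0 −= (4/3)R1 → (1, 0)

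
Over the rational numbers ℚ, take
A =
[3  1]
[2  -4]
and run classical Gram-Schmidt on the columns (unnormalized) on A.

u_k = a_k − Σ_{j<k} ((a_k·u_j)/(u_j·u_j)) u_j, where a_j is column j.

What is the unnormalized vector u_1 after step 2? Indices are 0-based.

u_1 = (28/13, -42/13)

Step 1: u_0 = a_0 = (3, 2).
Step 2: u_1 = a_1 − (-5/13)·u_0 = (28/13, -42/13).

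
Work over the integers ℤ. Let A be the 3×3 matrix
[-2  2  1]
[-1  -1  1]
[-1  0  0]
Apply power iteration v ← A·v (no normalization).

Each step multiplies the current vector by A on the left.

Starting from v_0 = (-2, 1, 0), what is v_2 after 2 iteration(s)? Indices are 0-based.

v_0 = (-2, 1, 0).
v_1 = A·v_0 = (6, 1, 2).
v_2 = A·v_1 = (-8, -5, -6).

v_2 = (-8, -5, -6)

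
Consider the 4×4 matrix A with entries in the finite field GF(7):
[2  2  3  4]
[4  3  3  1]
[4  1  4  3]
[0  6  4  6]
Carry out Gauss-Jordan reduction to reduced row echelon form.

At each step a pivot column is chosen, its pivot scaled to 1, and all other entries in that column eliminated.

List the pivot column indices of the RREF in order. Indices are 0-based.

pivot columns: 0, 1, 3

[1] R0 /= 2  ⇒  (1, 1, 5, 2)
     R1 -= 4·R0  ⇒  (0, 6, 4, 0)
     R2 -= 4·R0  ⇒  (0, 4, 5, 2)
[2] R1 /= 6  ⇒  (0, 1, 3, 0)
     R0 -= 1·R1  ⇒  (1, 0, 2, 2)
     R2 -= 4·R1  ⇒  (0, 0, 0, 2)
     R3 -= 6·R1  ⇒  (0, 0, 0, 6)
column 2 empty below row 2
[3] R2 /= 2  ⇒  (0, 0, 0, 1)
     R0 -= 2·R2  ⇒  (1, 0, 2, 0)
     R3 -= 6·R2  ⇒  (0, 0, 0, 0)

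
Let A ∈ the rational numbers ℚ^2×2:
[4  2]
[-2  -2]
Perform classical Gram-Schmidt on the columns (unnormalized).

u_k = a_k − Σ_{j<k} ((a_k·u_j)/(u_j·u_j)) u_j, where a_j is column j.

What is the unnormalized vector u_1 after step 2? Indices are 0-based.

u_1 = (-2/5, -4/5)

Step 1: u_0 = a_0 = (4, -2).
Step 2: u_1 = a_1 − (3/5)·u_0 = (-2/5, -4/5).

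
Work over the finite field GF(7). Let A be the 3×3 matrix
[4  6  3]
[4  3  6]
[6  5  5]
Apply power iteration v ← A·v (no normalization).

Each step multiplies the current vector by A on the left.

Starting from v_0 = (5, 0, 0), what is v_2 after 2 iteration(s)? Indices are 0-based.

v_2 = (3, 5, 6)

v_0 = (5, 0, 0).
v_1 = A·v_0 = (6, 6, 2).
v_2 = A·v_1 = (3, 5, 6).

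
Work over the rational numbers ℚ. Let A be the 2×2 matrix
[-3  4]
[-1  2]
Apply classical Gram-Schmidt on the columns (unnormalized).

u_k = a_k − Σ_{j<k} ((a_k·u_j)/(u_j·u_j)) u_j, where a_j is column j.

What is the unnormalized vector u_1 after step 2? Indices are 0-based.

u_1 = (-1/5, 3/5)

Step 1: u_0 = a_0 = (-3, -1).
Step 2: u_1 = a_1 − (-7/5)·u_0 = (-1/5, 3/5).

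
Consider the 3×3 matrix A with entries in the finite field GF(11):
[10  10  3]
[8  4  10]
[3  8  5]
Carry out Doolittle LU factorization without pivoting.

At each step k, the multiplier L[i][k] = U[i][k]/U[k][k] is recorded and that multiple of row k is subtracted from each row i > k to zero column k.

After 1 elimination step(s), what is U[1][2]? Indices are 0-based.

U[1][2] = 1

Step 1: pivot at (0,0) is 10.
  row1 ← row1 − (3)·row0  ⇒  L[1][0]=3, U row1=(0, 7, 1)
  row2 ← row2 − (8)·row0  ⇒  L[2][0]=8, U row2=(0, 5, 3)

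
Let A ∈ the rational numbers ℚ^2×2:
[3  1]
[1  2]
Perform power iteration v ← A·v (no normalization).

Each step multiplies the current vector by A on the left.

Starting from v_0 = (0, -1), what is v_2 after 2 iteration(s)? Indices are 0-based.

v_0 = (0, -1).
v_1 = A·v_0 = (-1, -2).
v_2 = A·v_1 = (-5, -5).

v_2 = (-5, -5)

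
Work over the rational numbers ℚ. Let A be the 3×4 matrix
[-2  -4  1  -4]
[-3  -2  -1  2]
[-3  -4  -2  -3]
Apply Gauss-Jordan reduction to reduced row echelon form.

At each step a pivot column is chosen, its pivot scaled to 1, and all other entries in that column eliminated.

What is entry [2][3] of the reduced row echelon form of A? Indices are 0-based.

step 1: normalize row 0 (÷-2) = (1, 2, -1/2, 2)
  row 1: subtract -3×row0 = (0, 4, -5/2, 8)
  row 2: subtract -3×row0 = (0, 2, -7/2, 3)
step 2: normalize row 1 (÷4) = (0, 1, -5/8, 2)
  row 0: subtract 2×row1 = (1, 0, 3/4, -2)
  row 2: subtract 2×row1 = (0, 0, -9/4, -1)
step 3: normalize row 2 (÷-9/4) = (0, 0, 1, 4/9)
  row 0: subtract 3/4×row2 = (1, 0, 0, -7/3)
  row 1: subtract -5/8×row2 = (0, 1, 0, 41/18)

M[2][3] = 4/9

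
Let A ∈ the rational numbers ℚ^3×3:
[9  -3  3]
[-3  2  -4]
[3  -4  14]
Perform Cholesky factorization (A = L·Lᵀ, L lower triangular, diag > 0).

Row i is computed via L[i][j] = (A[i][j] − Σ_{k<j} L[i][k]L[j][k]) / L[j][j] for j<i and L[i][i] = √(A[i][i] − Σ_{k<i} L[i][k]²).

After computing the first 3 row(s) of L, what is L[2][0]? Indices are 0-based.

Step 1: L[0][0] = √(9) = 3.
  L[1][0] = (-3) / L[0][0] = -1.
Step 2: L[1][1] = √(1) = 1.
  L[2][0] = (3) / L[0][0] = 1.
  L[2][1] = (-3) / L[1][1] = -3.
Step 3: L[2][2] = √(4) = 2.

L[2][0] = 1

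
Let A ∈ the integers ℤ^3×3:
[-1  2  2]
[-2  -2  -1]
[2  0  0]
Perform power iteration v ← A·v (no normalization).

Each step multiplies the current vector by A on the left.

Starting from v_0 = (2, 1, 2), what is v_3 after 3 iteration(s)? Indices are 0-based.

v_3 = (36, 8, -24)

v_0 = (2, 1, 2).
v_1 = A·v_0 = (4, -8, 4).
v_2 = A·v_1 = (-12, 4, 8).
v_3 = A·v_2 = (36, 8, -24).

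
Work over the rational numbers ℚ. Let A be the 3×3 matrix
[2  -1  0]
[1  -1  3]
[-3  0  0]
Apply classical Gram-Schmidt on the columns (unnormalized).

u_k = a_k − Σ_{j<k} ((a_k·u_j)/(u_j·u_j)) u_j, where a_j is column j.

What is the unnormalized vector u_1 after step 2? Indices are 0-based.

Step 1: u_0 = a_0 = (2, 1, -3).
Step 2: u_1 = a_1 − (-3/14)·u_0 = (-4/7, -11/14, -9/14).

u_1 = (-4/7, -11/14, -9/14)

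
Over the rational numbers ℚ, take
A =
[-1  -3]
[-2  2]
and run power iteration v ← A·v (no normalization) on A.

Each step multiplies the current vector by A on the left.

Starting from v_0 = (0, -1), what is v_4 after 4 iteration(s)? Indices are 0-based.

v_0 = (0, -1).
v_1 = A·v_0 = (3, -2).
v_2 = A·v_1 = (3, -10).
v_3 = A·v_2 = (27, -26).
v_4 = A·v_3 = (51, -106).

v_4 = (51, -106)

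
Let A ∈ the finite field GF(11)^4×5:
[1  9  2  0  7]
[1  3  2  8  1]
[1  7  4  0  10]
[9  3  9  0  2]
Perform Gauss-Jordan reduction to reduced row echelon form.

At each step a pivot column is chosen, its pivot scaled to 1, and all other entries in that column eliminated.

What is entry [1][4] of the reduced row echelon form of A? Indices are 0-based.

[1] R0 /= 1  ⇒  (1, 9, 2, 0, 7)
     R1 -= 1·R0  ⇒  (0, 5, 0, 8, 5)
     R2 -= 1·R0  ⇒  (0, 9, 2, 0, 3)
     R3 -= 9·R0  ⇒  (0, 10, 2, 0, 5)
[2] R1 /= 5  ⇒  (0, 1, 0, 6, 1)
     R0 -= 9·R1  ⇒  (1, 0, 2, 1, 9)
     R2 -= 9·R1  ⇒  (0, 0, 2, 1, 5)
     R3 -= 10·R1  ⇒  (0, 0, 2, 6, 6)
[3] R2 /= 2  ⇒  (0, 0, 1, 6, 8)
     R0 -= 2·R2  ⇒  (1, 0, 0, 0, 4)
     R3 -= 2·R2  ⇒  (0, 0, 0, 5, 1)
[4] R3 /= 5  ⇒  (0, 0, 0, 1, 9)
     R1 -= 6·R3  ⇒  (0, 1, 0, 0, 2)
     R2 -= 6·R3  ⇒  (0, 0, 1, 0, 9)

M[1][4] = 2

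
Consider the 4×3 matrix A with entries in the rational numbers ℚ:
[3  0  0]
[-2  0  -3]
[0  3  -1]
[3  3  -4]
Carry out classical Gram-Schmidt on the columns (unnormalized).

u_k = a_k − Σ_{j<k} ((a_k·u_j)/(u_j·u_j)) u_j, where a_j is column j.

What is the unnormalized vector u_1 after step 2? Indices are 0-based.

u_1 = (-27/22, 9/11, 3, 39/22)

Step 1: u_0 = a_0 = (3, -2, 0, 3).
Step 2: u_1 = a_1 − (9/22)·u_0 = (-27/22, 9/11, 3, 39/22).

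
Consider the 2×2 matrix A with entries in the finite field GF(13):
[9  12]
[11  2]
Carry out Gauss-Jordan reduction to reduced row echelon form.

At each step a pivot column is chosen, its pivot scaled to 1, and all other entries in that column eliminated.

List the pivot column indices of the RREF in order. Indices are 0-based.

pivot columns: 0, 1

pivot(0,0)=9: scale R0 → (1, 10)
  clear (1,0): R1 −= (11)R0 → (0, 9)
pivot(1,1)=9: scale R1 → (0, 1)
  clear (0,1): R0 −= (10)R1 → (1, 0)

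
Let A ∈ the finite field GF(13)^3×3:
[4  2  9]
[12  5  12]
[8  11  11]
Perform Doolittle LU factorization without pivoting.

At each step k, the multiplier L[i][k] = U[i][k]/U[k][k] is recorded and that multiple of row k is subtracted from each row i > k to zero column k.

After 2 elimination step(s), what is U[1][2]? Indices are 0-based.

U[1][2] = 11

k=0: U[0][0]=4
  eliminate (1,0): mult=3, new row 1: (0, 12, 11); set L[1][0]=3
  eliminate (2,0): mult=2, new row 2: (0, 7, 6); set L[2][0]=2
k=1: U[1][1]=12
  eliminate (2,1): mult=6, new row 2: (0, 0, 5); set L[2][1]=6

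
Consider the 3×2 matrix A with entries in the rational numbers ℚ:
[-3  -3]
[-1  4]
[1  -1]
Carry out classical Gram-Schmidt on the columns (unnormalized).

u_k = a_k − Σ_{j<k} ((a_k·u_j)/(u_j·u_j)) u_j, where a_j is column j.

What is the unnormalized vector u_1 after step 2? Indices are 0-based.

Step 1: u_0 = a_0 = (-3, -1, 1).
Step 2: u_1 = a_1 − (4/11)·u_0 = (-21/11, 48/11, -15/11).

u_1 = (-21/11, 48/11, -15/11)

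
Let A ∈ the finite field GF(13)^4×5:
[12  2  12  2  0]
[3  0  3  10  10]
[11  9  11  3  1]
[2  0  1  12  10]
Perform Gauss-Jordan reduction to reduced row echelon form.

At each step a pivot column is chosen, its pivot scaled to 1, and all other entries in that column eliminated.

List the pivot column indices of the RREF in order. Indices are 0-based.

pivot(0,0)=12: scale R0 → (1, 11, 1, 11, 0)
  clear (1,0): R1 −= (3)R0 → (0, 6, 0, 3, 10)
  clear (2,0): R2 −= (11)R0 → (0, 5, 0, 12, 1)
  clear (3,0): R3 −= (2)R0 → (0, 4, 12, 3, 10)
pivot(1,1)=6: scale R1 → (0, 1, 0, 7, 6)
  clear (0,1): R0 −= (11)R1 → (1, 0, 1, 12, 12)
  clear (2,1): R2 −= (5)R1 → (0, 0, 0, 3, 10)
  clear (3,1): R3 −= (4)R1 → (0, 0, 12, 1, 12)
pivot(2,2): swap R2↔R3
pivot(2,2)=12: scale R2 → (0, 0, 1, 12, 1)
  clear (0,2): R0 −= (1)R2 → (1, 0, 0, 0, 11)
pivot(3,3)=3: scale R3 → (0, 0, 0, 1, 12)
  clear (1,3): R1 −= (7)R3 → (0, 1, 0, 0, 0)
  clear (2,3): R2 −= (12)R3 → (0, 0, 1, 0, 0)

pivot columns: 0, 1, 2, 3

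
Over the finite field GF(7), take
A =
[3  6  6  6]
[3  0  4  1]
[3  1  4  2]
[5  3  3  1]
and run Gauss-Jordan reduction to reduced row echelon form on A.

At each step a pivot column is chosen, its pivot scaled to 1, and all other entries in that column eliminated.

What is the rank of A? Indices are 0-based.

rank = 4

[1] R0 /= 3  ⇒  (1, 2, 2, 2)
     R1 -= 3·R0  ⇒  (0, 1, 5, 2)
     R2 -= 3·R0  ⇒  (0, 2, 5, 3)
     R3 -= 5·R0  ⇒  (0, 0, 0, 5)
[2] R1 /= 1  ⇒  (0, 1, 5, 2)
     R0 -= 2·R1  ⇒  (1, 0, 6, 5)
     R2 -= 2·R1  ⇒  (0, 0, 2, 6)
[3] R2 /= 2  ⇒  (0, 0, 1, 3)
     R0 -= 6·R2  ⇒  (1, 0, 0, 1)
     R1 -= 5·R2  ⇒  (0, 1, 0, 1)
[4] R3 /= 5  ⇒  (0, 0, 0, 1)
     R0 -= 1·R3  ⇒  (1, 0, 0, 0)
     R1 -= 1·R3  ⇒  (0, 1, 0, 0)
     R2 -= 3·R3  ⇒  (0, 0, 1, 0)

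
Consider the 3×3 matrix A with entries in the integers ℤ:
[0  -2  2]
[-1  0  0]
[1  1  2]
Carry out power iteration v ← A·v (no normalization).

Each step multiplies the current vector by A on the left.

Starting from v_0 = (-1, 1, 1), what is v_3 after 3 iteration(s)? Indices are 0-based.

v_0 = (-1, 1, 1).
v_1 = A·v_0 = (0, 1, 2).
v_2 = A·v_1 = (2, 0, 5).
v_3 = A·v_2 = (10, -2, 12).

v_3 = (10, -2, 12)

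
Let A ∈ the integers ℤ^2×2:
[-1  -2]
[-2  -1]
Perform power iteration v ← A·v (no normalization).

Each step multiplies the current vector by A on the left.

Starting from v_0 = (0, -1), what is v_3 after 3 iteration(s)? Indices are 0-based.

v_3 = (14, 13)

v_0 = (0, -1).
v_1 = A·v_0 = (2, 1).
v_2 = A·v_1 = (-4, -5).
v_3 = A·v_2 = (14, 13).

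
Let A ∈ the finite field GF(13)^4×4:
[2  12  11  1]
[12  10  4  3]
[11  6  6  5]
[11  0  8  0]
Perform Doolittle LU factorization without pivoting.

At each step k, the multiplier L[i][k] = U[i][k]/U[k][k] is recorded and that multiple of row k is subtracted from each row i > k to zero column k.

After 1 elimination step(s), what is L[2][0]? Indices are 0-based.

L[2][0] = 12

[col 0] pivot 2
  R1 -= 6*R0 → (0, 3, 3, 10)  (L[1][0] := 6)
  R2 -= 12*R0 → (0, 5, 4, 6)  (L[2][0] := 12)
  R3 -= 12*R0 → (0, 12, 6, 1)  (L[3][0] := 12)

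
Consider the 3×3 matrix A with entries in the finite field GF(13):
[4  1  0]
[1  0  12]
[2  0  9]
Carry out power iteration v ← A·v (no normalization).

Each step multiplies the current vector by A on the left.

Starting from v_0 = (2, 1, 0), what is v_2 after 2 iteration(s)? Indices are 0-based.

v_0 = (2, 1, 0).
v_1 = A·v_0 = (9, 2, 4).
v_2 = A·v_1 = (12, 5, 2).

v_2 = (12, 5, 2)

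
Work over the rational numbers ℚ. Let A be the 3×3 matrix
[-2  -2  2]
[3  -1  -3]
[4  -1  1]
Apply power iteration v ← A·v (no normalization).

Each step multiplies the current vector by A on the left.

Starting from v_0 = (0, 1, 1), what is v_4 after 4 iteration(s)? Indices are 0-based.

v_0 = (0, 1, 1).
v_1 = A·v_0 = (0, -4, 0).
v_2 = A·v_1 = (8, 4, 4).
v_3 = A·v_2 = (-16, 8, 32).
v_4 = A·v_3 = (80, -152, -40).

v_4 = (80, -152, -40)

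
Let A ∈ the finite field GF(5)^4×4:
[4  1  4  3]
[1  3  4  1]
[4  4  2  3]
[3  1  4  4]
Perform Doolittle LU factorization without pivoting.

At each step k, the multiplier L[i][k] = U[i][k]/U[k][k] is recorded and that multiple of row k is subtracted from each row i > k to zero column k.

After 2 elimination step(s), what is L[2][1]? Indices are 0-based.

L[2][1] = 2

k=0: U[0][0]=4
  eliminate (1,0): mult=4, new row 1: (0, 4, 3, 4); set L[1][0]=4
  eliminate (2,0): mult=1, new row 2: (0, 3, 3, 0); set L[2][0]=1
  eliminate (3,0): mult=2, new row 3: (0, 4, 1, 3); set L[3][0]=2
k=1: U[1][1]=4
  eliminate (2,1): mult=2, new row 2: (0, 0, 2, 2); set L[2][1]=2
  eliminate (3,1): mult=1, new row 3: (0, 0, 3, 4); set L[3][1]=1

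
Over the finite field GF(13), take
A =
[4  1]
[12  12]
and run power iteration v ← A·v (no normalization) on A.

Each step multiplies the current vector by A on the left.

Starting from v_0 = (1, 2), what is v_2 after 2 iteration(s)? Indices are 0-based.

v_2 = (8, 10)

v_0 = (1, 2).
v_1 = A·v_0 = (6, 10).
v_2 = A·v_1 = (8, 10).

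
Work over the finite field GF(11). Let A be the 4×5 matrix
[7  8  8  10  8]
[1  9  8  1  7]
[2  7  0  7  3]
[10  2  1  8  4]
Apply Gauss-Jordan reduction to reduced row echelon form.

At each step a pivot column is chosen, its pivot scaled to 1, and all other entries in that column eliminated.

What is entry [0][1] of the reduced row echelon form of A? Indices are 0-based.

step 1: normalize row 0 (÷7) = (1, 9, 9, 3, 9)
  row 1: subtract 1×row0 = (0, 0, 10, 9, 9)
  row 2: subtract 2×row0 = (0, 0, 4, 1, 7)
  row 3: subtract 10×row0 = (0, 0, 10, 0, 2)
skip col 1 (zero from row 1)
step 2: normalize row 1 (÷10) = (0, 0, 1, 2, 2)
  row 0: subtract 9×row1 = (1, 9, 0, 7, 2)
  row 2: subtract 4×row1 = (0, 0, 0, 4, 10)
  row 3: subtract 10×row1 = (0, 0, 0, 2, 4)
step 3: normalize row 2 (÷4) = (0, 0, 0, 1, 8)
  row 0: subtract 7×row2 = (1, 9, 0, 0, 1)
  row 1: subtract 2×row2 = (0, 0, 1, 0, 8)
  row 3: subtract 2×row2 = (0, 0, 0, 0, 10)
step 4: normalize row 3 (÷10) = (0, 0, 0, 0, 1)
  row 0: subtract 1×row3 = (1, 9, 0, 0, 0)
  row 1: subtract 8×row3 = (0, 0, 1, 0, 0)
  row 2: subtract 8×row3 = (0, 0, 0, 1, 0)

M[0][1] = 9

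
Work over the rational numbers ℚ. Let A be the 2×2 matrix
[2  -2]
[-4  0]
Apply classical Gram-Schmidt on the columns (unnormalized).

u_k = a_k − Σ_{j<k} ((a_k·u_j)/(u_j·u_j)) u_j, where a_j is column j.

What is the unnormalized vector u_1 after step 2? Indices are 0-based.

u_1 = (-8/5, -4/5)

Step 1: u_0 = a_0 = (2, -4).
Step 2: u_1 = a_1 − (-1/5)·u_0 = (-8/5, -4/5).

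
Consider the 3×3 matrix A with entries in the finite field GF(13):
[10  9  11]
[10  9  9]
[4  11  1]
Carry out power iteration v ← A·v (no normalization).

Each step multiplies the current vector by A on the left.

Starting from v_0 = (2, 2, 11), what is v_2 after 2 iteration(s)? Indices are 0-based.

v_0 = (2, 2, 11).
v_1 = A·v_0 = (3, 7, 2).
v_2 = A·v_1 = (11, 7, 0).

v_2 = (11, 7, 0)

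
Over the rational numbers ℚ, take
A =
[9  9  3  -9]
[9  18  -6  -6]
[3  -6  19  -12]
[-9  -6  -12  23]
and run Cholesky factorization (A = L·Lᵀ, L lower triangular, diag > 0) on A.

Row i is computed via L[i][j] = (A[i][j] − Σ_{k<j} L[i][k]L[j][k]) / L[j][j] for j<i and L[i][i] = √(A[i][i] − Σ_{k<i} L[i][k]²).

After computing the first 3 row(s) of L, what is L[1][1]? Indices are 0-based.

Step 1: L[0][0] = √(9) = 3.
  L[1][0] = (9) / L[0][0] = 3.
Step 2: L[1][1] = √(9) = 3.
  L[2][0] = (3) / L[0][0] = 1.
  L[2][1] = (-9) / L[1][1] = -3.
Step 3: L[2][2] = √(9) = 3.

L[1][1] = 3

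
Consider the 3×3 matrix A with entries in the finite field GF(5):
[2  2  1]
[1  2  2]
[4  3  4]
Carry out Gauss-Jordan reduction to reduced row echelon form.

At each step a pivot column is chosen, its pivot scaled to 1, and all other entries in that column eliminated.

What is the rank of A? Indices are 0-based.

rank = 3

step 1: normalize row 0 (÷2) = (1, 1, 3)
  row 1: subtract 1×row0 = (0, 1, 4)
  row 2: subtract 4×row0 = (0, 4, 2)
step 2: normalize row 1 (÷1) = (0, 1, 4)
  row 0: subtract 1×row1 = (1, 0, 4)
  row 2: subtract 4×row1 = (0, 0, 1)
step 3: normalize row 2 (÷1) = (0, 0, 1)
  row 0: subtract 4×row2 = (1, 0, 0)
  row 1: subtract 4×row2 = (0, 1, 0)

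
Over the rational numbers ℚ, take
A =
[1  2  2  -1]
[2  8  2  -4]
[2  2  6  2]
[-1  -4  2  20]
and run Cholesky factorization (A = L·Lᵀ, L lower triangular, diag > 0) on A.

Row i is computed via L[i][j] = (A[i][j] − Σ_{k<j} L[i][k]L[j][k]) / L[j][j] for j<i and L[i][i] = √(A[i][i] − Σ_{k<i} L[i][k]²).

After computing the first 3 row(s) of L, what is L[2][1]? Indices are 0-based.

Step 1: L[0][0] = √(1) = 1.
  L[1][0] = (2) / L[0][0] = 2.
Step 2: L[1][1] = √(4) = 2.
  L[2][0] = (2) / L[0][0] = 2.
  L[2][1] = (-2) / L[1][1] = -1.
Step 3: L[2][2] = √(1) = 1.

L[2][1] = -1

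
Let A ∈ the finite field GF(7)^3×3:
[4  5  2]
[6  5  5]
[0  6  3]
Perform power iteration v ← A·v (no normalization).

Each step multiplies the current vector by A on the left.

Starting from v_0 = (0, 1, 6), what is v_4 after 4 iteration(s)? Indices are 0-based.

v_4 = (1, 3, 0)

v_0 = (0, 1, 6).
v_1 = A·v_0 = (3, 0, 3).
v_2 = A·v_1 = (4, 5, 2).
v_3 = A·v_2 = (3, 3, 1).
v_4 = A·v_3 = (1, 3, 0).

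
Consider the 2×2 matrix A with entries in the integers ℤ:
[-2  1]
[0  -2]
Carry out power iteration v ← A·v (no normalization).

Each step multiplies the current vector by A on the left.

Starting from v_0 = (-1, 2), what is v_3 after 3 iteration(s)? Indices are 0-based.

v_0 = (-1, 2).
v_1 = A·v_0 = (4, -4).
v_2 = A·v_1 = (-12, 8).
v_3 = A·v_2 = (32, -16).

v_3 = (32, -16)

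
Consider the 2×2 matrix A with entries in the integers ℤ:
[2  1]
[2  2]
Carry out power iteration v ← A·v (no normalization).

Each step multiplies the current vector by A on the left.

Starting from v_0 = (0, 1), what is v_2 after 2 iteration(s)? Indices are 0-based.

v_2 = (4, 6)

v_0 = (0, 1).
v_1 = A·v_0 = (1, 2).
v_2 = A·v_1 = (4, 6).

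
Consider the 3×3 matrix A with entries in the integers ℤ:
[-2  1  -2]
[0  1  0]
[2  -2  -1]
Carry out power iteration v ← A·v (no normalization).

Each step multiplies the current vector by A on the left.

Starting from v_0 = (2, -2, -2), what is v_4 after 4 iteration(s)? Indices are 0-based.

v_4 = (-66, -2, 134)

v_0 = (2, -2, -2).
v_1 = A·v_0 = (-2, -2, 10).
v_2 = A·v_1 = (-18, -2, -10).
v_3 = A·v_2 = (54, -2, -22).
v_4 = A·v_3 = (-66, -2, 134).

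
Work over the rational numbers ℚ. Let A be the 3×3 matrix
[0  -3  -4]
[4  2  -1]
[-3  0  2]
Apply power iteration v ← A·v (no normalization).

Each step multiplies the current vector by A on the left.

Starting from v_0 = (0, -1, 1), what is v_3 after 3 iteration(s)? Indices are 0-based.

v_3 = (8, -27, 11)

v_0 = (0, -1, 1).
v_1 = A·v_0 = (-1, -3, 2).
v_2 = A·v_1 = (1, -12, 7).
v_3 = A·v_2 = (8, -27, 11).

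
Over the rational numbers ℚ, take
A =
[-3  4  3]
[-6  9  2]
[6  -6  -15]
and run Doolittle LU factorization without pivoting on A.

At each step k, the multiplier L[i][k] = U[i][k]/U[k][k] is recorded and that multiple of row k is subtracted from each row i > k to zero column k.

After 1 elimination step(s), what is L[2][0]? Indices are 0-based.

Step 1: pivot at (0,0) is -3.
  row1 ← row1 − (2)·row0  ⇒  L[1][0]=2, U row1=(0, 1, -4)
  row2 ← row2 − (-2)·row0  ⇒  L[2][0]=-2, U row2=(0, 2, -9)

L[2][0] = -2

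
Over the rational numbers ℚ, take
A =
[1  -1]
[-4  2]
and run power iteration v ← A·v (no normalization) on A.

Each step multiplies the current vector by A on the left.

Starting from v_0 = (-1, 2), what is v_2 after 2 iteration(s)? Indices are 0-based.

v_0 = (-1, 2).
v_1 = A·v_0 = (-3, 8).
v_2 = A·v_1 = (-11, 28).

v_2 = (-11, 28)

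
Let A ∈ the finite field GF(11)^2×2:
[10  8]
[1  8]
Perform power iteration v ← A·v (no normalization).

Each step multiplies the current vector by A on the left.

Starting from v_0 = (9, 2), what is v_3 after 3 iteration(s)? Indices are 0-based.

v_3 = (0, 1)

v_0 = (9, 2).
v_1 = A·v_0 = (7, 3).
v_2 = A·v_1 = (6, 9).
v_3 = A·v_2 = (0, 1).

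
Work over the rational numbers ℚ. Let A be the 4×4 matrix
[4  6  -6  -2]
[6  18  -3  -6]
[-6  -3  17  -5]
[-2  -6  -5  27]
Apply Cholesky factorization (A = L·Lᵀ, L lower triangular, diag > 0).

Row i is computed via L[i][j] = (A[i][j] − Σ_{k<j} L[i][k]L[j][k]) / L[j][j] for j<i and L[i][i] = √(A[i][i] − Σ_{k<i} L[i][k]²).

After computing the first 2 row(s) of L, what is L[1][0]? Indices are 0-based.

Step 1: L[0][0] = √(4) = 2.
  L[1][0] = (6) / L[0][0] = 3.
Step 2: L[1][1] = √(9) = 3.

L[1][0] = 3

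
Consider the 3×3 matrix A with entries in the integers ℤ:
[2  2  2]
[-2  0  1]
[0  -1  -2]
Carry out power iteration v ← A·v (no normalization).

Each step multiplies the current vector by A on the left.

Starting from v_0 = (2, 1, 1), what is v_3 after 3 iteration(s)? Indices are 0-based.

v_3 = (-12, 1, 1)

v_0 = (2, 1, 1).
v_1 = A·v_0 = (8, -3, -3).
v_2 = A·v_1 = (4, -19, 9).
v_3 = A·v_2 = (-12, 1, 1).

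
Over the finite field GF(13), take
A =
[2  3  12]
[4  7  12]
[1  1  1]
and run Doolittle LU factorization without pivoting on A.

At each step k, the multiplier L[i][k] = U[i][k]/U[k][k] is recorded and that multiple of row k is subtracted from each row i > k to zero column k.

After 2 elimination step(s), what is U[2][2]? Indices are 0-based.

U[2][2] = 2

k=0: U[0][0]=2
  eliminate (1,0): mult=2, new row 1: (0, 1, 1); set L[1][0]=2
  eliminate (2,0): mult=7, new row 2: (0, 6, 8); set L[2][0]=7
k=1: U[1][1]=1
  eliminate (2,1): mult=6, new row 2: (0, 0, 2); set L[2][1]=6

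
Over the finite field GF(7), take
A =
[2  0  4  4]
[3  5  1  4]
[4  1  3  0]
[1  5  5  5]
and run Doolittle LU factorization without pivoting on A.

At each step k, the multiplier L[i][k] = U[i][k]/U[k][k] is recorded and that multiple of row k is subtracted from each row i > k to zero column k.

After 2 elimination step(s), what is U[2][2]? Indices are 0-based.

k=0: U[0][0]=2
  eliminate (1,0): mult=5, new row 1: (0, 5, 2, 5); set L[1][0]=5
  eliminate (2,0): mult=2, new row 2: (0, 1, 2, 6); set L[2][0]=2
  eliminate (3,0): mult=4, new row 3: (0, 5, 3, 3); set L[3][0]=4
k=1: U[1][1]=5
  eliminate (2,1): mult=3, new row 2: (0, 0, 3, 5); set L[2][1]=3
  eliminate (3,1): mult=1, new row 3: (0, 0, 1, 5); set L[3][1]=1

U[2][2] = 3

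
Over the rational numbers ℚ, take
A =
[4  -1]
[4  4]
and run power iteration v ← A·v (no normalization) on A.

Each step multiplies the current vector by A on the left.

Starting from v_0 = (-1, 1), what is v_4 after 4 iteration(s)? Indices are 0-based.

v_4 = (-80, -880)

v_0 = (-1, 1).
v_1 = A·v_0 = (-5, 0).
v_2 = A·v_1 = (-20, -20).
v_3 = A·v_2 = (-60, -160).
v_4 = A·v_3 = (-80, -880).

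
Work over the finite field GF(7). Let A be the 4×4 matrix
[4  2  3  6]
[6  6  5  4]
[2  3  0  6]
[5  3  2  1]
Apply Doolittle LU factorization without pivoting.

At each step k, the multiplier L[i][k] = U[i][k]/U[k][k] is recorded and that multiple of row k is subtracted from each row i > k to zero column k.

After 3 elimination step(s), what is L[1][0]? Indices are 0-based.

L[1][0] = 5

Step 1: pivot at (0,0) is 4.
  row1 ← row1 − (5)·row0  ⇒  L[1][0]=5, U row1=(0, 3, 4, 2)
  row2 ← row2 − (4)·row0  ⇒  L[2][0]=4, U row2=(0, 2, 2, 3)
  row3 ← row3 − (3)·row0  ⇒  L[3][0]=3, U row3=(0, 4, 0, 4)
Step 2: pivot at (1,1) is 3.
  row2 ← row2 − (3)·row1  ⇒  L[2][1]=3, U row2=(0, 0, 4, 4)
  row3 ← row3 − (6)·row1  ⇒  L[3][1]=6, U row3=(0, 0, 4, 6)
Step 3: pivot at (2,2) is 4.
  row3 ← row3 − (1)·row2  ⇒  L[3][2]=1, U row3=(0, 0, 0, 2)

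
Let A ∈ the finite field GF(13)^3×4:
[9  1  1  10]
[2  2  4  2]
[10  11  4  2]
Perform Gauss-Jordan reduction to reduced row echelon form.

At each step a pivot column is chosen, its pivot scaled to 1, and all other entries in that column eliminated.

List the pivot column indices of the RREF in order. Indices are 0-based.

pivot(0,0)=9: scale R0 → (1, 3, 3, 4)
  clear (1,0): R1 −= (2)R0 → (0, 9, 11, 7)
  clear (2,0): R2 −= (10)R0 → (0, 7, 0, 1)
pivot(1,1)=9: scale R1 → (0, 1, 7, 8)
  clear (0,1): R0 −= (3)R1 → (1, 0, 8, 6)
  clear (2,1): R2 −= (7)R1 → (0, 0, 3, 10)
pivot(2,2)=3: scale R2 → (0, 0, 1, 12)
  clear (0,2): R0 −= (8)R2 → (1, 0, 0, 1)
  clear (1,2): R1 −= (7)R2 → (0, 1, 0, 2)

pivot columns: 0, 1, 2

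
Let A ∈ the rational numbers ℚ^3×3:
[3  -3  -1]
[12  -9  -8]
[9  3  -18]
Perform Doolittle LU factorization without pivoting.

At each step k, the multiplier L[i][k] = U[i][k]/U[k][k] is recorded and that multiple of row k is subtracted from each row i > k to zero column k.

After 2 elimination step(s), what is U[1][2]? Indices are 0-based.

U[1][2] = -4

Step 1: pivot at (0,0) is 3.
  row1 ← row1 − (4)·row0  ⇒  L[1][0]=4, U row1=(0, 3, -4)
  row2 ← row2 − (3)·row0  ⇒  L[2][0]=3, U row2=(0, 12, -15)
Step 2: pivot at (1,1) is 3.
  row2 ← row2 − (4)·row1  ⇒  L[2][1]=4, U row2=(0, 0, 1)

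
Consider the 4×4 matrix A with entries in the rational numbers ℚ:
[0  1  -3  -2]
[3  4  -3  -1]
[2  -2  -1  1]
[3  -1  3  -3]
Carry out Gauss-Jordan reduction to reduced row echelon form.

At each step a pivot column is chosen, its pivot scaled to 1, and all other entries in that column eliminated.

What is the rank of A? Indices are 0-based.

rank = 4

step 1: exchange rows 0,1
step 1: normalize row 0 (÷3) = (1, 4/3, -1, -1/3)
  row 2: subtract 2×row0 = (0, -14/3, 1, 5/3)
  row 3: subtract 3×row0 = (0, -5, 6, -2)
step 2: normalize row 1 (÷1) = (0, 1, -3, -2)
  row 0: subtract 4/3×row1 = (1, 0, 3, 7/3)
  row 2: subtract -14/3×row1 = (0, 0, -13, -23/3)
  row 3: subtract -5×row1 = (0, 0, -9, -12)
step 3: normalize row 2 (÷-13) = (0, 0, 1, 23/39)
  row 0: subtract 3×row2 = (1, 0, 0, 22/39)
  row 1: subtract -3×row2 = (0, 1, 0, -3/13)
  row 3: subtract -9×row2 = (0, 0, 0, -87/13)
step 4: normalize row 3 (÷-87/13) = (0, 0, 0, 1)
  row 0: subtract 22/39×row3 = (1, 0, 0, 0)
  row 1: subtract -3/13×row3 = (0, 1, 0, 0)
  row 2: subtract 23/39×row3 = (0, 0, 1, 0)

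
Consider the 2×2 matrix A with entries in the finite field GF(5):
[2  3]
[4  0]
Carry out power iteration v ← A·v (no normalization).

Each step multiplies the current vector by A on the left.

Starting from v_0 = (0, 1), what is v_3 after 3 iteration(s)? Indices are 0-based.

v_3 = (3, 4)

v_0 = (0, 1).
v_1 = A·v_0 = (3, 0).
v_2 = A·v_1 = (1, 2).
v_3 = A·v_2 = (3, 4).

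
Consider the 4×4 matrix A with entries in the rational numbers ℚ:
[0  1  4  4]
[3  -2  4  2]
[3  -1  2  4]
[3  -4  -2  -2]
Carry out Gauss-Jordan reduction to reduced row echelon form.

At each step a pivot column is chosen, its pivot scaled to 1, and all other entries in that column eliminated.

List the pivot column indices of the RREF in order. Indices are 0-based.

step 1: exchange rows 0,1
step 1: normalize row 0 (÷3) = (1, -2/3, 4/3, 2/3)
  row 2: subtract 3×row0 = (0, 1, -2, 2)
  row 3: subtract 3×row0 = (0, -2, -6, -4)
step 2: normalize row 1 (÷1) = (0, 1, 4, 4)
  row 0: subtract -2/3×row1 = (1, 0, 4, 10/3)
  row 2: subtract 1×row1 = (0, 0, -6, -2)
  row 3: subtract -2×row1 = (0, 0, 2, 4)
step 3: normalize row 2 (÷-6) = (0, 0, 1, 1/3)
  row 0: subtract 4×row2 = (1, 0, 0, 2)
  row 1: subtract 4×row2 = (0, 1, 0, 8/3)
  row 3: subtract 2×row2 = (0, 0, 0, 10/3)
step 4: normalize row 3 (÷10/3) = (0, 0, 0, 1)
  row 0: subtract 2×row3 = (1, 0, 0, 0)
  row 1: subtract 8/3×row3 = (0, 1, 0, 0)
  row 2: subtract 1/3×row3 = (0, 0, 1, 0)

pivot columns: 0, 1, 2, 3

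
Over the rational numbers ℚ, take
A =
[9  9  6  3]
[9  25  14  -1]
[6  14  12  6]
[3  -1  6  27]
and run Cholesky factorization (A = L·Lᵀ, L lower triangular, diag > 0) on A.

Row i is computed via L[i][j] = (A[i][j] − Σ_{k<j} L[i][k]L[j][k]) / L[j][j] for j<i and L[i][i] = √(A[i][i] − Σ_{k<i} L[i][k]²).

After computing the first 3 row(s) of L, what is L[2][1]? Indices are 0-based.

L[2][1] = 2

Step 1: L[0][0] = √(9) = 3.
  L[1][0] = (9) / L[0][0] = 3.
Step 2: L[1][1] = √(16) = 4.
  L[2][0] = (6) / L[0][0] = 2.
  L[2][1] = (8) / L[1][1] = 2.
Step 3: L[2][2] = √(4) = 2.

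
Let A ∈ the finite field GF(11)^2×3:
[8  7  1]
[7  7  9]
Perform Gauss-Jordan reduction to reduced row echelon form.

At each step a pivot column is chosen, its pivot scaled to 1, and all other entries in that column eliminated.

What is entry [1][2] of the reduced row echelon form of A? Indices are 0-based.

[1] R0 /= 8  ⇒  (1, 5, 7)
     R1 -= 7·R0  ⇒  (0, 5, 4)
[2] R1 /= 5  ⇒  (0, 1, 3)
     R0 -= 5·R1  ⇒  (1, 0, 3)

M[1][2] = 3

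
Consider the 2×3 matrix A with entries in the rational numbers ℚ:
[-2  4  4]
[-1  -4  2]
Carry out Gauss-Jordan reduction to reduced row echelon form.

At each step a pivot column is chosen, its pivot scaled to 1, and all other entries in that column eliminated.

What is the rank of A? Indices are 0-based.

rank = 2

[1] R0 /= -2  ⇒  (1, -2, -2)
     R1 -= -1·R0  ⇒  (0, -6, 0)
[2] R1 /= -6  ⇒  (0, 1, 0)
     R0 -= -2·R1  ⇒  (1, 0, -2)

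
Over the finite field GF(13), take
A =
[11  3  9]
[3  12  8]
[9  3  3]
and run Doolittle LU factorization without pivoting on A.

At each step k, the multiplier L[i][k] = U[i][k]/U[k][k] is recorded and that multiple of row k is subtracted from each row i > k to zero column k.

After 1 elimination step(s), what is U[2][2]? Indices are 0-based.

Step 1: pivot at (0,0) is 11.
  row1 ← row1 − (5)·row0  ⇒  L[1][0]=5, U row1=(0, 10, 2)
  row2 ← row2 − (2)·row0  ⇒  L[2][0]=2, U row2=(0, 10, 11)

U[2][2] = 11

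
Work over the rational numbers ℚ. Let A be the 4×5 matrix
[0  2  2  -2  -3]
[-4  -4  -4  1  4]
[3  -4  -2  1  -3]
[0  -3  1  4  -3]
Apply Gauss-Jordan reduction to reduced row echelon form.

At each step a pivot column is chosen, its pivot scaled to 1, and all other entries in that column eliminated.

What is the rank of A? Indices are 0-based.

rank = 4

[1] R0 <-> R1
[1] R0 /= -4  ⇒  (1, 1, 1, -1/4, -1)
     R2 -= 3·R0  ⇒  (0, -7, -5, 7/4, 0)
[2] R1 /= 2  ⇒  (0, 1, 1, -1, -3/2)
     R0 -= 1·R1  ⇒  (1, 0, 0, 3/4, 1/2)
     R2 -= -7·R1  ⇒  (0, 0, 2, -21/4, -21/2)
     R3 -= -3·R1  ⇒  (0, 0, 4, 1, -15/2)
[3] R2 /= 2  ⇒  (0, 0, 1, -21/8, -21/4)
     R1 -= 1·R2  ⇒  (0, 1, 0, 13/8, 15/4)
     R3 -= 4·R2  ⇒  (0, 0, 0, 23/2, 27/2)
[4] R3 /= 23/2  ⇒  (0, 0, 0, 1, 27/23)
     R0 -= 3/4·R3  ⇒  (1, 0, 0, 0, -35/92)
     R1 -= 13/8·R3  ⇒  (0, 1, 0, 0, 339/184)
     R2 -= -21/8·R3  ⇒  (0, 0, 1, 0, -399/184)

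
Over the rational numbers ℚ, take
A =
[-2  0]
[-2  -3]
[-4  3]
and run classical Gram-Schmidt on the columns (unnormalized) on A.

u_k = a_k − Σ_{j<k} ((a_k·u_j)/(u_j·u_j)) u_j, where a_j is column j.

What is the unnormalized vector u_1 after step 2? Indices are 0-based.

Step 1: u_0 = a_0 = (-2, -2, -4).
Step 2: u_1 = a_1 − (-1/4)·u_0 = (-1/2, -7/2, 2).

u_1 = (-1/2, -7/2, 2)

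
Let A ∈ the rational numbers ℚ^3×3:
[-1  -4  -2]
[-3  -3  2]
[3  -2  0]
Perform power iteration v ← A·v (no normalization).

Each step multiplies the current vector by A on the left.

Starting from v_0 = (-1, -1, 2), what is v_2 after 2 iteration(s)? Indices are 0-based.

v_2 = (-39, -35, -17)

v_0 = (-1, -1, 2).
v_1 = A·v_0 = (1, 10, -1).
v_2 = A·v_1 = (-39, -35, -17).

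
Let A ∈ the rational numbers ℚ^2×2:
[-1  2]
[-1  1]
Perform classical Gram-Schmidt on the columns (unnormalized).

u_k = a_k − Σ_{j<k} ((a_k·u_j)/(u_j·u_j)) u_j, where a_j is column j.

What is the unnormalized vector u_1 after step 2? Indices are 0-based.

u_1 = (1/2, -1/2)

Step 1: u_0 = a_0 = (-1, -1).
Step 2: u_1 = a_1 − (-3/2)·u_0 = (1/2, -1/2).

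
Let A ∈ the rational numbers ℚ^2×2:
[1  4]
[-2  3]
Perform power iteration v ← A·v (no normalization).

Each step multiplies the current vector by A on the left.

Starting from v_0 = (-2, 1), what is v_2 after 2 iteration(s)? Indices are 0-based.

v_0 = (-2, 1).
v_1 = A·v_0 = (2, 7).
v_2 = A·v_1 = (30, 17).

v_2 = (30, 17)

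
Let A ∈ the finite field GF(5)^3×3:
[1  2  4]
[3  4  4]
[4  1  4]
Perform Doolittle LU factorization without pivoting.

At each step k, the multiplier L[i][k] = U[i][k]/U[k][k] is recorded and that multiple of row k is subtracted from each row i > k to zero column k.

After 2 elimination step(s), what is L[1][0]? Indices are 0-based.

k=0: U[0][0]=1
  eliminate (1,0): mult=3, new row 1: (0, 3, 2); set L[1][0]=3
  eliminate (2,0): mult=4, new row 2: (0, 3, 3); set L[2][0]=4
k=1: U[1][1]=3
  eliminate (2,1): mult=1, new row 2: (0, 0, 1); set L[2][1]=1

L[1][0] = 3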